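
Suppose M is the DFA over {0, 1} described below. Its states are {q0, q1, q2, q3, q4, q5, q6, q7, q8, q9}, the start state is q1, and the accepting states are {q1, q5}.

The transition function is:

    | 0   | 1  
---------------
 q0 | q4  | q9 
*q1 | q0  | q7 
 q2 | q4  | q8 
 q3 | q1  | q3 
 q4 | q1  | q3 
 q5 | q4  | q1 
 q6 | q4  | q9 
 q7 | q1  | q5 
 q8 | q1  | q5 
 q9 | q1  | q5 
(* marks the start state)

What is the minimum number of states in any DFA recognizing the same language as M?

States {q2,q6,q8} cannot be reached from the start state, so discard them.
Start with accepting vs non-accepting: {q1,q5} | {q0,q3,q4,q7,q9}.
Split {q1,q5} by δ(·,1) → {q1} and {q5}.
Refine {q0,q3,q4,q7,q9} on symbol 0: members go to different blocks, giving {q3,q4,q7,q9} and {q0}.
On input 1, block {q3,q4,q7,q9} splits into {q3,q4} and {q7,q9}.
No further refinement is possible. Final partition (5 blocks): {q1} | {q3,q4} | {q5} | {q0} | {q7,q9}.

5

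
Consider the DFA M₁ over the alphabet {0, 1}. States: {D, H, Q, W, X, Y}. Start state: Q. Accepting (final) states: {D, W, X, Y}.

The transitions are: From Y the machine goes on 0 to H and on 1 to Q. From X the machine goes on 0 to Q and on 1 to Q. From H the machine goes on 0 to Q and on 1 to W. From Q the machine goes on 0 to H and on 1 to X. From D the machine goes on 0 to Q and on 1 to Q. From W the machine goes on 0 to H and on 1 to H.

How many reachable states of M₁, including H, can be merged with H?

First remove the unreachable states {D,Y}; 4 states remain.
P0 = {W,X} | {H,Q}.
Stable partition: {W,X} | {H,Q} — 2 equivalence classes.
The equivalence class containing H is {H,Q}, of size 2.

2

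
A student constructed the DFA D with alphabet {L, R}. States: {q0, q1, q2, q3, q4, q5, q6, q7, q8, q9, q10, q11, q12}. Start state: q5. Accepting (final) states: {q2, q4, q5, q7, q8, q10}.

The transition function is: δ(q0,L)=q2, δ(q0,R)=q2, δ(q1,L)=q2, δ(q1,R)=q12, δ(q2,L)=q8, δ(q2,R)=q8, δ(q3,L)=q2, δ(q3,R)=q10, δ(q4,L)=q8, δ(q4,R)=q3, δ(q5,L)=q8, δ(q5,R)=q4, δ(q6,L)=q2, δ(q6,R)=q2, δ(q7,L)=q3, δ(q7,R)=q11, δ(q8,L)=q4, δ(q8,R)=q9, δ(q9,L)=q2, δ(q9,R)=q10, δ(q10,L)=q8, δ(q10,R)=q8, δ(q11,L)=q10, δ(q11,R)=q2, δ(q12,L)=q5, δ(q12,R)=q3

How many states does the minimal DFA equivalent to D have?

First remove the unreachable states {q0,q1,q6,q7,q11,q12}; 7 states remain.
Start with accepting vs non-accepting: {q2,q4,q5,q8,q10} | {q3,q9}.
Split {q2,q4,q5,q8,q10} by δ(·,R) → {q2,q5,q10} and {q4,q8}.
The partition is now stable with 3 blocks: {q2,q5,q10} | {q3,q9} | {q4,q8}.

3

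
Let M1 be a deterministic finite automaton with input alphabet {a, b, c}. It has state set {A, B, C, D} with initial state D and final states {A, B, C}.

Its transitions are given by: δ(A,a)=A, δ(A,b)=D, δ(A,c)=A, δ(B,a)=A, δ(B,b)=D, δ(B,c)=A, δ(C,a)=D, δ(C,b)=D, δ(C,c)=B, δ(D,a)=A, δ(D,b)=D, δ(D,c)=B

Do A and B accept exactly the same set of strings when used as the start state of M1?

States {C} cannot be reached from the start state, so discard them.
Start with accepting vs non-accepting: {A,B} | {D}.
The partition is now stable with 2 blocks: {A,B} | {D}.
A and B lie in the same block of the stable partition, so they are equivalent — no string distinguishes them.

Yes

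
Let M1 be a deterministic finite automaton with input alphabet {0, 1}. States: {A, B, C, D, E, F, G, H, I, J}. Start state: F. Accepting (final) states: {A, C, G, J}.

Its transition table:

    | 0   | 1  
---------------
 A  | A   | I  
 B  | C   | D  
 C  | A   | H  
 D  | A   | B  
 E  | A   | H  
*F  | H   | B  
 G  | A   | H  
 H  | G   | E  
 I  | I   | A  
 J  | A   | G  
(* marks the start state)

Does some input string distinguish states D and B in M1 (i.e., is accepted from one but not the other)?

Yes

States {J} cannot be reached from the start state, so discard them.
Initial partition by acceptance: {A,C,G} | {B,D,E,F,H,I}.
Split {B,D,E,F,H,I} by δ(·,0) → {B,D,E,H} and {F,I}.
Refine {A,C,G} on symbol 1: members go to different blocks, giving {C,G} and {A}.
Split {B,D,E,H} by δ(·,0) → {B,H} and {D,E}.
On input 0, block {F,I} splits into {F} and {I}.
No further refinement is possible. Final partition (6 blocks): {C,G} | {B,H} | {F} | {A} | {D,E} | {I}.
D and B end up in different blocks, so they are distinguishable. For instance, the string '010' is accepted from only B.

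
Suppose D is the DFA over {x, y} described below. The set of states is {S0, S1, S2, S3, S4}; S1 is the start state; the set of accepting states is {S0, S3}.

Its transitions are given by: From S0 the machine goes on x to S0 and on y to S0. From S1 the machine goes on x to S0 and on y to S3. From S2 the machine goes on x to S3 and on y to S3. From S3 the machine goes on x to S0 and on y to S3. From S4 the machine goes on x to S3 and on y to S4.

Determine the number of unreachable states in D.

2

No path from S1 leads to S2, S4; the other 3 states are all reachable.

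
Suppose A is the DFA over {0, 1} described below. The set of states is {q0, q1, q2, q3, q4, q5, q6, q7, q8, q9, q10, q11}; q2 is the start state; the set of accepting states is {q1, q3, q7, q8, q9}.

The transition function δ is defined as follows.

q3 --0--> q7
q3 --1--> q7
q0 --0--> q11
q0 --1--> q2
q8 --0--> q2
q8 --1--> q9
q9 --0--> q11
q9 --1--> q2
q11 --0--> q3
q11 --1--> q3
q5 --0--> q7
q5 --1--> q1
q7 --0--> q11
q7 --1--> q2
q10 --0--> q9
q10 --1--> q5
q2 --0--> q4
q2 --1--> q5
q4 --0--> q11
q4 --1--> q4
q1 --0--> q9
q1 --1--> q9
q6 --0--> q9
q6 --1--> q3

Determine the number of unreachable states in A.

Starting at q2 and following transitions, the reachable set is {q1, q2, q3, q4, q5, q7, q9, q11}. That leaves q0, q6, q8, q10 unreachable — 4 in total.

4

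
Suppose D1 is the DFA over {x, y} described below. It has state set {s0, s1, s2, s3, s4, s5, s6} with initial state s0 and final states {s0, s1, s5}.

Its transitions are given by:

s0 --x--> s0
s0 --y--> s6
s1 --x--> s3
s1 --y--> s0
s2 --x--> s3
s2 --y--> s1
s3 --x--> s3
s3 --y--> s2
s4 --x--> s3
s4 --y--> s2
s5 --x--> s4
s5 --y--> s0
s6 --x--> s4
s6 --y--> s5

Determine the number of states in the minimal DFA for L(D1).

Every state is reachable, so we keep all 7.
Start with accepting vs non-accepting: {s0,s1,s5} | {s2,s3,s4,s6}.
On input x, block {s0,s1,s5} splits into {s1,s5} and {s0}.
On input y, block {s2,s3,s4,s6} splits into {s2,s6} and {s3,s4}.
Stable partition: {s1,s5} | {s2,s6} | {s0} | {s3,s4} — 4 equivalence classes.

4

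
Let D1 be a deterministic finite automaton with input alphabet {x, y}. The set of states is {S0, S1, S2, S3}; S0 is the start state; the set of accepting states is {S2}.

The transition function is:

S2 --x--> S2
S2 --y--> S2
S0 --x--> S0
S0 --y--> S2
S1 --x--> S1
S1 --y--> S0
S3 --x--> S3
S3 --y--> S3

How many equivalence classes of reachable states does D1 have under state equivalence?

2

Reachable states from the start: {S0,S2}. Unreachable: {S1,S3} — drop them.
Initial partition by acceptance: {S2} | {S0}.
The partition is now stable with 2 blocks: {S2} | {S0}.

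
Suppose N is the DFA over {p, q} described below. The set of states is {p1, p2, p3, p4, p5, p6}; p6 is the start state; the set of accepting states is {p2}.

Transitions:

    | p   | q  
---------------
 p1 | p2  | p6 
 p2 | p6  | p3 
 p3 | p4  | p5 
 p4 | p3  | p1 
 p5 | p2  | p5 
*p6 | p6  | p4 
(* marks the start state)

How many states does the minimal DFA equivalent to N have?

Initial partition by acceptance: {p2} | {p1,p3,p4,p5,p6}.
On input p, block {p1,p3,p4,p5,p6} splits into {p3,p4,p6} and {p1,p5}.
On input q, block {p3,p4,p6} splits into {p3,p4} and {p6}.
Refine {p1,p5} on symbol q: members go to different blocks, giving {p1} and {p5}.
On input q, block {p3,p4} splits into {p3} and {p4}.
No further refinement is possible. Final partition (6 blocks): {p2} | {p3} | {p1} | {p6} | {p5} | {p4}.

6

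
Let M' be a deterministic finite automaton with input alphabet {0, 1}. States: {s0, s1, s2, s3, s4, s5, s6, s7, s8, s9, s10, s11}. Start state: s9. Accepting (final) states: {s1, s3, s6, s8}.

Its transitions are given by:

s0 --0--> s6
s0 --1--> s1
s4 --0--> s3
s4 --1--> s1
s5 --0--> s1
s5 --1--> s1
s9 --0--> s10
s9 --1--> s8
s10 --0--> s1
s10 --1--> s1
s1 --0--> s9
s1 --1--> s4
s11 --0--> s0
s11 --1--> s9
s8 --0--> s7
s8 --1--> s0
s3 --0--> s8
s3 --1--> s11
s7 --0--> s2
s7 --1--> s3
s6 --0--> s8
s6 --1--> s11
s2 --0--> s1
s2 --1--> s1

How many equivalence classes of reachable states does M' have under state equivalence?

First remove the unreachable states {s5}; 11 states remain.
Initial partition by acceptance: {s1,s3,s6,s8} | {s0,s2,s4,s7,s9,s10,s11}.
On input 0, block {s1,s3,s6,s8} splits into {s1,s8} and {s3,s6}.
Split {s0,s2,s4,s7,s9,s10,s11} by δ(·,0) → {s7,s9,s11} and {s0,s4} and {s2,s10}.
Refine {s7,s9,s11} on symbol 0: members go to different blocks, giving {s7,s9} and {s11}.
On input 1, block {s7,s9} splits into {s7} and {s9}.
Refine {s1,s8} on symbol 0: members go to different blocks, giving {s1} and {s8}.
Stable partition: {s1} | {s7} | {s3,s6} | {s0,s4} | {s2,s10} | {s11} | {s9} | {s8} — 8 equivalence classes.

8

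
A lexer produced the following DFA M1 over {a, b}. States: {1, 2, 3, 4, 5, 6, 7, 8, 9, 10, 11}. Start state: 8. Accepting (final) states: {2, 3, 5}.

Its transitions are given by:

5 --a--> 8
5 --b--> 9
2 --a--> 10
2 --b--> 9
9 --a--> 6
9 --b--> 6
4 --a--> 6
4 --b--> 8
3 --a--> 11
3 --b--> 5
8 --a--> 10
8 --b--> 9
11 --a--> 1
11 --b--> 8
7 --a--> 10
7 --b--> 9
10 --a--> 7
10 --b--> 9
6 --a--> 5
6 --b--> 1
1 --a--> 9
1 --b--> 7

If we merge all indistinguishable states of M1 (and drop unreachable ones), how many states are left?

Reachable states from the start: {1,5,6,7,8,9,10}. Unreachable: {2,3,4,11} — drop them.
Initial partition by acceptance: {5} | {1,6,7,8,9,10}.
On input a, block {1,6,7,8,9,10} splits into {1,7,8,9,10} and {6}.
On input a, block {1,7,8,9,10} splits into {1,7,8,10} and {9}.
On input a, block {1,7,8,10} splits into {7,8,10} and {1}.
The partition is now stable with 5 blocks: {5} | {7,8,10} | {6} | {9} | {1}.

5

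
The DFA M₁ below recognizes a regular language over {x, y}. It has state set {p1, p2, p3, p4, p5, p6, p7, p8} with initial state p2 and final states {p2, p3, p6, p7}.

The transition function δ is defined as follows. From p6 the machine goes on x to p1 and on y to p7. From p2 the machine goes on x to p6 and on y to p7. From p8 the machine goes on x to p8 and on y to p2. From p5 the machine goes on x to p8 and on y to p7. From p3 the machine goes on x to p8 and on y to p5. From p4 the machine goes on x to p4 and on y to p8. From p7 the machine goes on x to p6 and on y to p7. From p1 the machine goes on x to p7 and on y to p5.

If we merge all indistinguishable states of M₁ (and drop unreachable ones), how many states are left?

First remove the unreachable states {p3,p4}; 6 states remain.
Initial partition by acceptance: {p2,p6,p7} | {p1,p5,p8}.
Split {p2,p6,p7} by δ(·,x) → {p2,p7} and {p6}.
Split {p1,p5,p8} by δ(·,x) → {p5,p8} and {p1}.
No further refinement is possible. Final partition (4 blocks): {p2,p7} | {p5,p8} | {p6} | {p1}.

4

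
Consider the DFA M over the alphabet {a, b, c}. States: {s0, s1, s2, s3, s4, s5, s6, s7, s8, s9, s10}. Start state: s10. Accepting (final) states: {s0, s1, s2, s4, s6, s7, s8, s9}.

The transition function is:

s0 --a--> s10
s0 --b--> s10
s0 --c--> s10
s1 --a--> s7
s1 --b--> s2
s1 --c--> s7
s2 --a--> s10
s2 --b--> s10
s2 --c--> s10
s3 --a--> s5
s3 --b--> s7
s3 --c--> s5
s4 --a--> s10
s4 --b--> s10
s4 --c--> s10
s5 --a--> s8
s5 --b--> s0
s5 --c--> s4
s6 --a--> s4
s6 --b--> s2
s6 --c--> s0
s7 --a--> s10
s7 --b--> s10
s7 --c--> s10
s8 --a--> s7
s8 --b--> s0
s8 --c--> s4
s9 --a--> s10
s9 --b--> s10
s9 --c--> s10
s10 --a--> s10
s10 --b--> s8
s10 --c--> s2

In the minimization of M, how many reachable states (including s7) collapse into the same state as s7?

States {s1,s3,s5,s6,s9} cannot be reached from the start state, so discard them.
Start with accepting vs non-accepting: {s0,s2,s4,s7,s8} | {s10}.
Refine {s0,s2,s4,s7,s8} on symbol a: members go to different blocks, giving {s0,s2,s4,s7} and {s8}.
Stable partition: {s0,s2,s4,s7} | {s10} | {s8} — 3 equivalence classes.
The equivalence class containing s7 is {s0,s2,s4,s7}, of size 4.

4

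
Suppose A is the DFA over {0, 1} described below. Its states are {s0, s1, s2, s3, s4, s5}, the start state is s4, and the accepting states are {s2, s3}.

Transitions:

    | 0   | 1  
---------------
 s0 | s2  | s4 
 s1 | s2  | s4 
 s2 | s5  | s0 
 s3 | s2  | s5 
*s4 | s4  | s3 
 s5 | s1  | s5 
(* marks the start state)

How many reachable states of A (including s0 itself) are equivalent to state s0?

Initial partition by acceptance: {s2,s3} | {s0,s1,s4,s5}.
Refine {s2,s3} on symbol 0: members go to different blocks, giving {s2} and {s3}.
Split {s0,s1,s4,s5} by δ(·,0) → {s0,s1} and {s4,s5}.
Refine {s4,s5} on symbol 0: members go to different blocks, giving {s4} and {s5}.
No further refinement is possible. Final partition (5 blocks): {s2} | {s0,s1} | {s3} | {s4} | {s5}.
The equivalence class containing s0 is {s0,s1}, of size 2.

2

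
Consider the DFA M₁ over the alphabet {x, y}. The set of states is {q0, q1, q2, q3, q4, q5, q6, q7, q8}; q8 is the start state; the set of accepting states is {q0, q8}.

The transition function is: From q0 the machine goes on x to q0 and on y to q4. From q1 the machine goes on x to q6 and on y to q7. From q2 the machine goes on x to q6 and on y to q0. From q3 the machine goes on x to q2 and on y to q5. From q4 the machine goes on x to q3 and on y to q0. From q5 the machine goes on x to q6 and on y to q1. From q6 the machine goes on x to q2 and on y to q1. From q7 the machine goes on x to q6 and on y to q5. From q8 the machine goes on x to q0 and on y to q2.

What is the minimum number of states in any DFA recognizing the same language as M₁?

4

P0 = {q0,q8} | {q1,q2,q3,q4,q5,q6,q7}.
Refine {q1,q2,q3,q4,q5,q6,q7} on symbol y: members go to different blocks, giving {q1,q3,q5,q6,q7} and {q2,q4}.
On input x, block {q1,q3,q5,q6,q7} splits into {q1,q5,q7} and {q3,q6}.
The partition is now stable with 4 blocks: {q0,q8} | {q1,q5,q7} | {q2,q4} | {q3,q6}.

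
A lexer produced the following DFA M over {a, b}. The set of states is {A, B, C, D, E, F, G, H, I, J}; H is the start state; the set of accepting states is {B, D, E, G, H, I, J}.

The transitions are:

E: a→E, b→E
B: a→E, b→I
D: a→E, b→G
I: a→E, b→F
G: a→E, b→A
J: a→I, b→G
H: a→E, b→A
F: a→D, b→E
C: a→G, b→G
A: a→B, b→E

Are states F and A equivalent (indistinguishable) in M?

First remove the unreachable states {C,J}; 8 states remain.
Initial partition by acceptance: {B,D,E,G,H,I} | {A,F}.
On input b, block {B,D,E,G,H,I} splits into {B,D,E} and {G,H,I}.
Split {B,D,E} by δ(·,b) → {B,D} and {E}.
No further refinement is possible. Final partition (4 blocks): {B,D} | {A,F} | {G,H,I} | {E}.
F and A lie in the same block of the stable partition, so they are equivalent — no string distinguishes them.

Yes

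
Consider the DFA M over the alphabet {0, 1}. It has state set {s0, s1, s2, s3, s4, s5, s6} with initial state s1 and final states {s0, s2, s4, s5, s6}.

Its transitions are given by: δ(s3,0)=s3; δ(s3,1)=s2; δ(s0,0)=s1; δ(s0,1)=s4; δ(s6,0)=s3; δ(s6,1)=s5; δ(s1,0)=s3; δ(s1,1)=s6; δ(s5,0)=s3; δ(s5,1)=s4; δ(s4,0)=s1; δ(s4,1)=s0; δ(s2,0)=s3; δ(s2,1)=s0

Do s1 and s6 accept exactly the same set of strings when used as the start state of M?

All states are reachable from the start state.
Initial partition by acceptance: {s0,s2,s4,s5,s6} | {s1,s3}.
No further refinement is possible. Final partition (2 blocks): {s0,s2,s4,s5,s6} | {s1,s3}.
s1 and s6 end up in different blocks, so they are distinguishable. For instance, the string 'ε' is accepted from only s6.

No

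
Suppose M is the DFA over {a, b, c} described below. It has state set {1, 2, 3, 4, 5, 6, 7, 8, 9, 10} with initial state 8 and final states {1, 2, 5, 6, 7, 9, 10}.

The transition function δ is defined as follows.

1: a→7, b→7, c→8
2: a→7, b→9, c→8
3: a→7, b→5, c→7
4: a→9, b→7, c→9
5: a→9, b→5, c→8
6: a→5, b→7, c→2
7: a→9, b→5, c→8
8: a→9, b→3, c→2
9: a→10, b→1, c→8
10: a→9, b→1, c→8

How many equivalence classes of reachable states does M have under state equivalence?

Reachable states from the start: {1,2,3,5,7,8,9,10}. Unreachable: {4,6} — drop them.
Initial partition by acceptance: {1,2,5,7,9,10} | {3,8}.
Refine {3,8} on symbol b: members go to different blocks, giving {3} and {8}.
No further refinement is possible. Final partition (3 blocks): {1,2,5,7,9,10} | {3} | {8}.

3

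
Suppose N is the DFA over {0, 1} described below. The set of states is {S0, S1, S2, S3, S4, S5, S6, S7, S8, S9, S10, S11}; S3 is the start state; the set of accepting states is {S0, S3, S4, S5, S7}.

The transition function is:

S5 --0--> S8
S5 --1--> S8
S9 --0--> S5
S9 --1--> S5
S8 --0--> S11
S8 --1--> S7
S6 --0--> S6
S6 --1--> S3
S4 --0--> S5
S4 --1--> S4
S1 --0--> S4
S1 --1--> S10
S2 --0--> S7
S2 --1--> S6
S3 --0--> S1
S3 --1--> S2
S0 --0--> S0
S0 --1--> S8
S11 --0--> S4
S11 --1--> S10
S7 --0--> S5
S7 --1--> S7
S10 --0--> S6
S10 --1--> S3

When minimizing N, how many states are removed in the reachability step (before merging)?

2

No path from S3 leads to S0, S9; the other 10 states are all reachable.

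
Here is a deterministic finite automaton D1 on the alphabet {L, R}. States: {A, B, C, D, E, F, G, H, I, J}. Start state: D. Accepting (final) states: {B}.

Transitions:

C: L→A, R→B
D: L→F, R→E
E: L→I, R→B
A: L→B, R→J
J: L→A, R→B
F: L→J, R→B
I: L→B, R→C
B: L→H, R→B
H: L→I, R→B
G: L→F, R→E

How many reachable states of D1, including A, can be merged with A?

2

First remove the unreachable states {G}; 9 states remain.
Initial partition by acceptance: {B} | {A,C,D,E,F,H,I,J}.
On input L, block {A,C,D,E,F,H,I,J} splits into {C,D,E,F,H,J} and {A,I}.
Refine {C,D,E,F,H,J} on symbol L: members go to different blocks, giving {C,E,H,J} and {D,F}.
Split {D,F} by δ(·,L) → {D} and {F}.
Stable partition: {B} | {C,E,H,J} | {A,I} | {D} | {F} — 5 equivalence classes.
The equivalence class containing A is {A,I}, of size 2.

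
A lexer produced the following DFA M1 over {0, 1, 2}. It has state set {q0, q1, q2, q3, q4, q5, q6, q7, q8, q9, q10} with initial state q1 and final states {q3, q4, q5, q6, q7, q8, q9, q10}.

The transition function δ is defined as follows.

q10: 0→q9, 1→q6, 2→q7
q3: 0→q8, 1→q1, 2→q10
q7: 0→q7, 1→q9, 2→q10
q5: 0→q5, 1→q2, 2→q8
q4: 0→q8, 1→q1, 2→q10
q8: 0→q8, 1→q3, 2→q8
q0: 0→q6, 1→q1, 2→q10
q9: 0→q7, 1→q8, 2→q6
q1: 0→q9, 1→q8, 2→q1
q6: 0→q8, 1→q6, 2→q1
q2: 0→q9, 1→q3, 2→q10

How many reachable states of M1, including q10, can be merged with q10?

1

Reachable states from the start: {q1,q3,q6,q7,q8,q9,q10}. Unreachable: {q0,q2,q4,q5} — drop them.
P0 = {q3,q6,q7,q8,q9,q10} | {q1}.
On input 1, block {q3,q6,q7,q8,q9,q10} splits into {q6,q7,q8,q9,q10} and {q3}.
Split {q6,q7,q8,q9,q10} by δ(·,1) → {q6,q7,q9,q10} and {q8}.
Split {q6,q7,q9,q10} by δ(·,0) → {q7,q9,q10} and {q6}.
Split {q7,q9,q10} by δ(·,1) → {q7} and {q9} and {q10}.
No further refinement is possible. Final partition (7 blocks): {q7} | {q1} | {q3} | {q8} | {q6} | {q9} | {q10}.
State q10 belongs to the block {q10}, which has 1 states.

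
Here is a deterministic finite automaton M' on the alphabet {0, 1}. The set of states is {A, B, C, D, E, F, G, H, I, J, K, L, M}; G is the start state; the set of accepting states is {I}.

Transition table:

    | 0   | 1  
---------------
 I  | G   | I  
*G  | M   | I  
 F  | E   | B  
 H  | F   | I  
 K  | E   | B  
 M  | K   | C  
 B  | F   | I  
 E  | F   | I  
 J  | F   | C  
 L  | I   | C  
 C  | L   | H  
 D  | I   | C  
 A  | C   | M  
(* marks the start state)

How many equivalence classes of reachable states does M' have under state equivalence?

7

Reachable states from the start: {B,C,E,F,G,H,I,K,L,M}. Unreachable: {A,D,J} — drop them.
P0 = {I} | {B,C,E,F,G,H,K,L,M}.
On input 0, block {B,C,E,F,G,H,K,L,M} splits into {B,C,E,F,G,H,K,M} and {L}.
Refine {B,C,E,F,G,H,K,M} on symbol 0: members go to different blocks, giving {B,E,F,G,H,K,M} and {C}.
Split {B,E,F,G,H,K,M} by δ(·,1) → {B,E,G,H} and {F,K} and {M}.
On input 0, block {B,E,G,H} splits into {B,E,H} and {G}.
Stable partition: {I} | {B,E,H} | {L} | {C} | {F,K} | {M} | {G} — 7 equivalence classes.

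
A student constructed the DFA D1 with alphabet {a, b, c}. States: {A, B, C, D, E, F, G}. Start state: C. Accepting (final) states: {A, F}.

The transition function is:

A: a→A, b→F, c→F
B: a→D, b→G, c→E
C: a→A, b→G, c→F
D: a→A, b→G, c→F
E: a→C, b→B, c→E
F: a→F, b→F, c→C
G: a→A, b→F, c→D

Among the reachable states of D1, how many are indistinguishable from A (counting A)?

1

Reachable states from the start: {A,C,D,F,G}. Unreachable: {B,E} — drop them.
Initial partition by acceptance: {A,F} | {C,D,G}.
Refine {A,F} on symbol c: members go to different blocks, giving {A} and {F}.
Split {C,D,G} by δ(·,b) → {C,D} and {G}.
Stable partition: {A} | {C,D} | {F} | {G} — 4 equivalence classes.
State A belongs to the block {A}, which has 1 states.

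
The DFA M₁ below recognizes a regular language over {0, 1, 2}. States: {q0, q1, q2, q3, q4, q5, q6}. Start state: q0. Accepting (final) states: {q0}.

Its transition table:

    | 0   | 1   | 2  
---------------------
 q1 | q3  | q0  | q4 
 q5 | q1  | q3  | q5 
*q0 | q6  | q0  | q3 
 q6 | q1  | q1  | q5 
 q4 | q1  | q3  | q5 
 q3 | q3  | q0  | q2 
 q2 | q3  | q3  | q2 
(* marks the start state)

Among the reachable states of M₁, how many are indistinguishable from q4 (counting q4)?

4

P0 = {q0} | {q1,q2,q3,q4,q5,q6}.
On input 1, block {q1,q2,q3,q4,q5,q6} splits into {q2,q4,q5,q6} and {q1,q3}.
The partition is now stable with 3 blocks: {q0} | {q2,q4,q5,q6} | {q1,q3}.
The equivalence class containing q4 is {q2,q4,q5,q6}, of size 4.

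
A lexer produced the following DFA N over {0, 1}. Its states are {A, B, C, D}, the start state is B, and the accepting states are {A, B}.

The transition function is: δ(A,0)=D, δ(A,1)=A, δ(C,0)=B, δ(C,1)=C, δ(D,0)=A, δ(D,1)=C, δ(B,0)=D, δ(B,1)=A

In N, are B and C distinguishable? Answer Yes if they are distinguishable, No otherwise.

Initial partition by acceptance: {A,B} | {C,D}.
No further refinement is possible. Final partition (2 blocks): {A,B} | {C,D}.
B and C end up in different blocks, so they are distinguishable. For instance, the string 'ε' is accepted from only B.

Yes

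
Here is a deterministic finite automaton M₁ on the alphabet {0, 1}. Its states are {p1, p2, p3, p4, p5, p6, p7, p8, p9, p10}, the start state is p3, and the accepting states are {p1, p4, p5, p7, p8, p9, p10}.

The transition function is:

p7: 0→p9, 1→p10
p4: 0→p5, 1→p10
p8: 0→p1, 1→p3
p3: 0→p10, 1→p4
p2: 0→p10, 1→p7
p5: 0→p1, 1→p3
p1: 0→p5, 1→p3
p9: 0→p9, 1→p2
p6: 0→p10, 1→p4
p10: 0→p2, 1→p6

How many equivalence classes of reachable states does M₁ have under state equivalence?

4

States {p8} cannot be reached from the start state, so discard them.
Initial partition by acceptance: {p1,p4,p5,p7,p9,p10} | {p2,p3,p6}.
Refine {p1,p4,p5,p7,p9,p10} on symbol 0: members go to different blocks, giving {p1,p4,p5,p7,p9} and {p10}.
On input 1, block {p1,p4,p5,p7,p9} splits into {p1,p5,p9} and {p4,p7}.
The partition is now stable with 4 blocks: {p1,p5,p9} | {p2,p3,p6} | {p10} | {p4,p7}.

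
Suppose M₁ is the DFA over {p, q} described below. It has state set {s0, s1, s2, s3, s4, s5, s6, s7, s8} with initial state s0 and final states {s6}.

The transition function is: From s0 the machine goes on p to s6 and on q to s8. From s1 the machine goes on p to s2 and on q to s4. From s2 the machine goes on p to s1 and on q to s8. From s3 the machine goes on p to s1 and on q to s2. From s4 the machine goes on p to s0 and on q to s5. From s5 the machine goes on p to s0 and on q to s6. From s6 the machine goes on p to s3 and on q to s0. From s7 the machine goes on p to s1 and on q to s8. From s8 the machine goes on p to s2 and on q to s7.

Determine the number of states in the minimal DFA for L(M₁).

All states are reachable from the start state.
P0 = {s6} | {s0,s1,s2,s3,s4,s5,s7,s8}.
Refine {s0,s1,s2,s3,s4,s5,s7,s8} on symbol p: members go to different blocks, giving {s1,s2,s3,s4,s5,s7,s8} and {s0}.
On input p, block {s1,s2,s3,s4,s5,s7,s8} splits into {s1,s2,s3,s7,s8} and {s4,s5}.
Split {s1,s2,s3,s7,s8} by δ(·,q) → {s2,s3,s7,s8} and {s1}.
Split {s2,s3,s7,s8} by δ(·,p) → {s2,s3,s7} and {s8}.
Split {s2,s3,s7} by δ(·,q) → {s2,s7} and {s3}.
Split {s4,s5} by δ(·,q) → {s4} and {s5}.
The partition is now stable with 8 blocks: {s6} | {s2,s7} | {s0} | {s4} | {s1} | {s8} | {s3} | {s5}.

8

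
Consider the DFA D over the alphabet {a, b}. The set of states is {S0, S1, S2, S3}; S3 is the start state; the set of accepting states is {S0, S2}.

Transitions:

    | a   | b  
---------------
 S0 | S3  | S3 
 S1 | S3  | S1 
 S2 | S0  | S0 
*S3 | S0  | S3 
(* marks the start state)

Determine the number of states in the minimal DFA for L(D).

States {S1,S2} cannot be reached from the start state, so discard them.
Start with accepting vs non-accepting: {S0} | {S3}.
The partition is now stable with 2 blocks: {S0} | {S3}.

2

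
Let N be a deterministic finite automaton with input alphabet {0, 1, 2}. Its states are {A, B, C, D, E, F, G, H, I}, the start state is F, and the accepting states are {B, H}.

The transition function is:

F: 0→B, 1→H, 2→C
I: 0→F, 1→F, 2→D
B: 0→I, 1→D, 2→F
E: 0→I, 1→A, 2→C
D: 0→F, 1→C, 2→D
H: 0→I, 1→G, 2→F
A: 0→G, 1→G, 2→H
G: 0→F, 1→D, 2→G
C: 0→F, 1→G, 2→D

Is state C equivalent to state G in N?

First remove the unreachable states {A,E}; 7 states remain.
Initial partition by acceptance: {B,H} | {C,D,F,G,I}.
Refine {C,D,F,G,I} on symbol 0: members go to different blocks, giving {C,D,G,I} and {F}.
Split {C,D,G,I} by δ(·,1) → {C,D,G} and {I}.
The partition is now stable with 4 blocks: {B,H} | {C,D,G} | {F} | {I}.
C and G lie in the same block of the stable partition, so they are equivalent — no string distinguishes them.

Yes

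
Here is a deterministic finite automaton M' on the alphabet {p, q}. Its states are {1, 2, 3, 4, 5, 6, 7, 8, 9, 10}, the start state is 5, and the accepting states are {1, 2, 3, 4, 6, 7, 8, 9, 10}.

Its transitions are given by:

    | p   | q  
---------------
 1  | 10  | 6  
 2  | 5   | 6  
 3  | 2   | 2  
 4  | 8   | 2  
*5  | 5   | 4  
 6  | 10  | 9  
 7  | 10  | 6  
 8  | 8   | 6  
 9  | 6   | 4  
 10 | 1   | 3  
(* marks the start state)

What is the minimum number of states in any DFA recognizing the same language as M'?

9

First remove the unreachable states {7}; 9 states remain.
Start with accepting vs non-accepting: {1,2,3,4,6,8,9,10} | {5}.
Refine {1,2,3,4,6,8,9,10} on symbol p: members go to different blocks, giving {1,3,4,6,8,9,10} and {2}.
Split {1,3,4,6,8,9,10} by δ(·,p) → {1,4,6,8,9,10} and {3}.
Refine {1,4,6,8,9,10} on symbol q: members go to different blocks, giving {1,6,8,9} and {4} and {10}.
On input p, block {1,6,8,9} splits into {1,6} and {8,9}.
Refine {1,6} on symbol q: members go to different blocks, giving {1} and {6}.
Refine {8,9} on symbol p: members go to different blocks, giving {8} and {9}.
No further refinement is possible. Final partition (9 blocks): {1} | {5} | {2} | {3} | {4} | {10} | {8} | {6} | {9}.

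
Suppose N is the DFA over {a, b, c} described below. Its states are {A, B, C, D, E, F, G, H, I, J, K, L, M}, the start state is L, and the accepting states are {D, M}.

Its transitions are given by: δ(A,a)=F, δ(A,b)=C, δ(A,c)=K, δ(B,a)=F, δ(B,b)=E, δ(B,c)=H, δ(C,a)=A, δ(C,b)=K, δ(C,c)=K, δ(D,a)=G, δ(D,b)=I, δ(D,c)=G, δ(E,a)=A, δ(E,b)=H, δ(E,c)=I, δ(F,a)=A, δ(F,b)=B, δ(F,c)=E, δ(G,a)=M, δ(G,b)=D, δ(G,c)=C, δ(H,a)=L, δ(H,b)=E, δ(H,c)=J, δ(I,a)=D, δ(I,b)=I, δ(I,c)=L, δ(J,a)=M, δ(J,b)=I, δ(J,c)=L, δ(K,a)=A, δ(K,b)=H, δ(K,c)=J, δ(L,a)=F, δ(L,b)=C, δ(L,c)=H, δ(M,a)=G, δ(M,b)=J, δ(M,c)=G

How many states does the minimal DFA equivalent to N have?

Start with accepting vs non-accepting: {D,M} | {A,B,C,E,F,G,H,I,J,K,L}.
Split {A,B,C,E,F,G,H,I,J,K,L} by δ(·,a) → {A,B,C,E,F,H,K,L} and {G,I,J}.
Split {A,B,C,E,F,H,K,L} by δ(·,c) → {A,B,C,F,L} and {E,H,K}.
Split {A,B,C,F,L} by δ(·,b) → {A,F,L} and {B,C}.
On input b, block {G,I,J} splits into {I,J} and {G}.
Stable partition: {D,M} | {A,F,L} | {I,J} | {E,H,K} | {B,C} | {G} — 6 equivalence classes.

6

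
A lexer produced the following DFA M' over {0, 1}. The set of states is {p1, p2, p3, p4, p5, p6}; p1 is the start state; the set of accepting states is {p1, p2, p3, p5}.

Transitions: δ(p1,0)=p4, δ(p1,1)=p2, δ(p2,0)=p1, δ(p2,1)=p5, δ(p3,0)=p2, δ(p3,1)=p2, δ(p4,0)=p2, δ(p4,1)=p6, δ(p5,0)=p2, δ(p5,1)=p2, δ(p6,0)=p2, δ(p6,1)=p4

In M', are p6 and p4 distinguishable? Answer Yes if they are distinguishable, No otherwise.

First remove the unreachable states {p3}; 5 states remain.
P0 = {p1,p2,p5} | {p4,p6}.
On input 0, block {p1,p2,p5} splits into {p2,p5} and {p1}.
Refine {p2,p5} on symbol 0: members go to different blocks, giving {p2} and {p5}.
The partition is now stable with 4 blocks: {p2} | {p4,p6} | {p1} | {p5}.
p6 and p4 lie in the same block of the stable partition, so they are equivalent — no string distinguishes them.

No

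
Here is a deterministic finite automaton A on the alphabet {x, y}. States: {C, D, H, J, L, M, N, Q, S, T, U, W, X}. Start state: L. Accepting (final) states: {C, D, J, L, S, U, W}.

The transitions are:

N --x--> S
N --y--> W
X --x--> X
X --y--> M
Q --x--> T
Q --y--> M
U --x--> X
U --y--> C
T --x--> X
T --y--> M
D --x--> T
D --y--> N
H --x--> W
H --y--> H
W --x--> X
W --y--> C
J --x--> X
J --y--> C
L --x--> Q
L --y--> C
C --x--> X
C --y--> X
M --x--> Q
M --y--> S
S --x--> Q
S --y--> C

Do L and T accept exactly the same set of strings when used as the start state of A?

First remove the unreachable states {D,H,J,N,U,W}; 7 states remain.
Start with accepting vs non-accepting: {C,L,S} | {M,Q,T,X}.
On input y, block {C,L,S} splits into {L,S} and {C}.
On input y, block {M,Q,T,X} splits into {Q,T,X} and {M}.
No further refinement is possible. Final partition (4 blocks): {L,S} | {Q,T,X} | {C} | {M}.
L and T end up in different blocks, so they are distinguishable. For instance, the string 'ε' is accepted from only L.

No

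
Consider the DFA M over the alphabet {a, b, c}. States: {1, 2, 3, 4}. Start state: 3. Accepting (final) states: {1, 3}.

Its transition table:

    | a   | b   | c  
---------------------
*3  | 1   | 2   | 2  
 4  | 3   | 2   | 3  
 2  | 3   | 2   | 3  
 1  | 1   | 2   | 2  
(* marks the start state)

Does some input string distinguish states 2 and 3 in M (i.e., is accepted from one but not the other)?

States {4} cannot be reached from the start state, so discard them.
Start with accepting vs non-accepting: {1,3} | {2}.
The partition is now stable with 2 blocks: {1,3} | {2}.
2 and 3 end up in different blocks, so they are distinguishable. For instance, the string 'ε' is accepted from only 3.

Yes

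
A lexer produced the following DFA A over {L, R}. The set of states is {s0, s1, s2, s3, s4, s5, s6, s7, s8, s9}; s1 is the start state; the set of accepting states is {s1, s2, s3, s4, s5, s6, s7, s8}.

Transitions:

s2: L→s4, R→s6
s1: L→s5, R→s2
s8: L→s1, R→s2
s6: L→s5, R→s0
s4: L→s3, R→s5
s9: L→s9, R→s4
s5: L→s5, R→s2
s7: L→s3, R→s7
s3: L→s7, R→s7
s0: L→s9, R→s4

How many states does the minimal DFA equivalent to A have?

First remove the unreachable states {s8}; 9 states remain.
Initial partition by acceptance: {s1,s2,s3,s4,s5,s6,s7} | {s0,s9}.
Split {s1,s2,s3,s4,s5,s6,s7} by δ(·,R) → {s1,s2,s3,s4,s5,s7} and {s6}.
Refine {s1,s2,s3,s4,s5,s7} on symbol R: members go to different blocks, giving {s1,s3,s4,s5,s7} and {s2}.
Split {s1,s3,s4,s5,s7} by δ(·,R) → {s3,s4,s7} and {s1,s5}.
On input R, block {s3,s4,s7} splits into {s3,s7} and {s4}.
The partition is now stable with 6 blocks: {s3,s7} | {s0,s9} | {s6} | {s2} | {s1,s5} | {s4}.

6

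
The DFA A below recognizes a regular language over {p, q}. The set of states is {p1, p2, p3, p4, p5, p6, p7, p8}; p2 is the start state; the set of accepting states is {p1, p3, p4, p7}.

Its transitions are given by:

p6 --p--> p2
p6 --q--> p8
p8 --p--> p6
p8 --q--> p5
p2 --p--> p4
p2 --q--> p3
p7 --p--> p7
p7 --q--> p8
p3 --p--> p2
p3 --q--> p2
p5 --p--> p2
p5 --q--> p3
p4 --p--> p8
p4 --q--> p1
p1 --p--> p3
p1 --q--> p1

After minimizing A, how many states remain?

7

Reachable states from the start: {p1,p2,p3,p4,p5,p6,p8}. Unreachable: {p7} — drop them.
Start with accepting vs non-accepting: {p1,p3,p4} | {p2,p5,p6,p8}.
Split {p1,p3,p4} by δ(·,p) → {p3,p4} and {p1}.
Refine {p3,p4} on symbol q: members go to different blocks, giving {p3} and {p4}.
Split {p2,p5,p6,p8} by δ(·,p) → {p5,p6,p8} and {p2}.
On input p, block {p5,p6,p8} splits into {p5,p6} and {p8}.
Split {p5,p6} by δ(·,q) → {p5} and {p6}.
The partition is now stable with 7 blocks: {p3} | {p5} | {p1} | {p4} | {p2} | {p8} | {p6}.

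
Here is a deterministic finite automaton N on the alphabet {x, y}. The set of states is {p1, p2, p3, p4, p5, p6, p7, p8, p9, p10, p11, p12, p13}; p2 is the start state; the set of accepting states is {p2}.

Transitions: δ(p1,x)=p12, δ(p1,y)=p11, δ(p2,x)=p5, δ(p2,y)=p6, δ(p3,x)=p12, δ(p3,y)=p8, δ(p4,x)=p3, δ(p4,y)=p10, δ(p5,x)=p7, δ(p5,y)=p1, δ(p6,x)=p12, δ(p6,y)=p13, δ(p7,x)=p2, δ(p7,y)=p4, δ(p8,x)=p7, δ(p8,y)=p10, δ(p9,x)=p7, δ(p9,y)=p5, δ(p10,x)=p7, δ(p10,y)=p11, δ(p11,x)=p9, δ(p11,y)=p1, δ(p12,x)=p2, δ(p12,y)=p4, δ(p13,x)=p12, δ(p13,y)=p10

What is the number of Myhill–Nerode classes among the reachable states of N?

All states are reachable from the start state.
Initial partition by acceptance: {p2} | {p1,p3,p4,p5,p6,p7,p8,p9,p10,p11,p12,p13}.
Refine {p1,p3,p4,p5,p6,p7,p8,p9,p10,p11,p12,p13} on symbol x: members go to different blocks, giving {p1,p3,p4,p5,p6,p8,p9,p10,p11,p13} and {p7,p12}.
Split {p1,p3,p4,p5,p6,p8,p9,p10,p11,p13} by δ(·,x) → {p1,p3,p5,p6,p8,p9,p10,p13} and {p4,p11}.
Split {p1,p3,p5,p6,p8,p9,p10,p13} by δ(·,y) → {p3,p5,p6,p8,p9,p13} and {p1,p10}.
Split {p3,p5,p6,p8,p9,p13} by δ(·,y) → {p3,p6,p9} and {p5,p8,p13}.
No further refinement is possible. Final partition (6 blocks): {p2} | {p3,p6,p9} | {p7,p12} | {p4,p11} | {p1,p10} | {p5,p8,p13}.

6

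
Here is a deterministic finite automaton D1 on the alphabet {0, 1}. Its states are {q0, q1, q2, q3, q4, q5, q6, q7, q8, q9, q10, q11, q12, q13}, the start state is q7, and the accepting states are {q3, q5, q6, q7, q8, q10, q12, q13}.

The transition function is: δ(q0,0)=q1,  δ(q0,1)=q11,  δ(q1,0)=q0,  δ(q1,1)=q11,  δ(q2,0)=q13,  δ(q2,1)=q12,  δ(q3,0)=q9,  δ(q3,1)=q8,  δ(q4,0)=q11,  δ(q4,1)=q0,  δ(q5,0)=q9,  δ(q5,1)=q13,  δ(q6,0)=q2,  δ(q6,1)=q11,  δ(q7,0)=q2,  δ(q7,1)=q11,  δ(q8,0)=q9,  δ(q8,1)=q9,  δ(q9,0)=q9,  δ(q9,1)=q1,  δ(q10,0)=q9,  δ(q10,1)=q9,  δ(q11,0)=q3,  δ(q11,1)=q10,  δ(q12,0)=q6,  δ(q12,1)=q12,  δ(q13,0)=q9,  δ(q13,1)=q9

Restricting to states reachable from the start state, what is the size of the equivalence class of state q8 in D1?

States {q4,q5} cannot be reached from the start state, so discard them.
P0 = {q3,q6,q7,q8,q10,q12,q13} | {q0,q1,q2,q9,q11}.
Refine {q3,q6,q7,q8,q10,q12,q13} on symbol 0: members go to different blocks, giving {q3,q6,q7,q8,q10,q13} and {q12}.
Split {q3,q6,q7,q8,q10,q13} by δ(·,1) → {q6,q7,q8,q10,q13} and {q3}.
Refine {q0,q1,q2,q9,q11} on symbol 0: members go to different blocks, giving {q0,q1,q9} and {q2} and {q11}.
Refine {q6,q7,q8,q10,q13} on symbol 0: members go to different blocks, giving {q8,q10,q13} and {q6,q7}.
On input 1, block {q0,q1,q9} splits into {q0,q1} and {q9}.
No further refinement is possible. Final partition (8 blocks): {q8,q10,q13} | {q0,q1} | {q12} | {q3} | {q2} | {q11} | {q6,q7} | {q9}.
State q8 belongs to the block {q8,q10,q13}, which has 3 states.

3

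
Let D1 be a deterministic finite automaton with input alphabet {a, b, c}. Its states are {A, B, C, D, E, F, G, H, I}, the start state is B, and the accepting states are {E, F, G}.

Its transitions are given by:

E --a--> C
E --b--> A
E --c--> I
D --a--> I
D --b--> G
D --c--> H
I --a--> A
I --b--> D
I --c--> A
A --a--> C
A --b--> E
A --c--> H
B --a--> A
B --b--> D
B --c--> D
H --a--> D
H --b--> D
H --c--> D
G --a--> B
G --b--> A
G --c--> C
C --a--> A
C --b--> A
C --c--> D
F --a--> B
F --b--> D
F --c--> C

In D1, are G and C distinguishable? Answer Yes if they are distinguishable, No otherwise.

Yes

Reachable states from the start: {A,B,C,D,E,G,H,I}. Unreachable: {F} — drop them.
Start with accepting vs non-accepting: {E,G} | {A,B,C,D,H,I}.
On input b, block {A,B,C,D,H,I} splits into {B,C,H,I} and {A,D}.
Stable partition: {E,G} | {B,C,H,I} | {A,D} — 3 equivalence classes.
G and C end up in different blocks, so they are distinguishable. For instance, the string 'ε' is accepted from only G.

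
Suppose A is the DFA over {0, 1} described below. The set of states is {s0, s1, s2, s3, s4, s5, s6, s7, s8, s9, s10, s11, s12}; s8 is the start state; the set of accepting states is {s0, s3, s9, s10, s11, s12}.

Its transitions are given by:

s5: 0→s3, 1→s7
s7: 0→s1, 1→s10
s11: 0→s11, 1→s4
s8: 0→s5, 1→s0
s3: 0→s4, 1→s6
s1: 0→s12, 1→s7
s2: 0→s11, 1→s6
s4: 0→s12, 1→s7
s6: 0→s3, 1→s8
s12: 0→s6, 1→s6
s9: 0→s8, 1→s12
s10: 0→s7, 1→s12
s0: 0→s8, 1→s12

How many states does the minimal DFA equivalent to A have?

States {s2,s9,s11} cannot be reached from the start state, so discard them.
Initial partition by acceptance: {s0,s3,s10,s12} | {s1,s4,s5,s6,s7,s8}.
On input 1, block {s0,s3,s10,s12} splits into {s0,s10} and {s3,s12}.
Split {s1,s4,s5,s6,s7,s8} by δ(·,0) → {s1,s4,s5,s6} and {s7,s8}.
No further refinement is possible. Final partition (4 blocks): {s0,s10} | {s1,s4,s5,s6} | {s3,s12} | {s7,s8}.

4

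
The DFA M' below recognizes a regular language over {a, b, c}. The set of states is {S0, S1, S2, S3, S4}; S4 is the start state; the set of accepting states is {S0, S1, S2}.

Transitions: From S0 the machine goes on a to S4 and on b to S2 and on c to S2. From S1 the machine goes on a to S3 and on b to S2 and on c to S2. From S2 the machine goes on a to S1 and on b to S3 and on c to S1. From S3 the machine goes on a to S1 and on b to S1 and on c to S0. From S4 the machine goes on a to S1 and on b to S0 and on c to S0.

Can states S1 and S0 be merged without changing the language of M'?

Yes

Every state is reachable, so we keep all 5.
P0 = {S0,S1,S2} | {S3,S4}.
Split {S0,S1,S2} by δ(·,a) → {S0,S1} and {S2}.
The partition is now stable with 3 blocks: {S0,S1} | {S3,S4} | {S2}.
S1 and S0 lie in the same block of the stable partition, so they are equivalent — no string distinguishes them.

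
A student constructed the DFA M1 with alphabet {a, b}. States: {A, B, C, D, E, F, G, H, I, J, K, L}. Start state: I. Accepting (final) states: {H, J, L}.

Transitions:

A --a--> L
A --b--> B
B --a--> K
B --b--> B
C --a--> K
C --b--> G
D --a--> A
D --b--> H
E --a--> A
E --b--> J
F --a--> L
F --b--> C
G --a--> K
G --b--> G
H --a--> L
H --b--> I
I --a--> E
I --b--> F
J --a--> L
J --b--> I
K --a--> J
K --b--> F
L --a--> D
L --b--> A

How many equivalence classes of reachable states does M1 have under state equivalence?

P0 = {H,J,L} | {A,B,C,D,E,F,G,I,K}.
Split {H,J,L} by δ(·,a) → {H,J} and {L}.
Split {A,B,C,D,E,F,G,I,K} by δ(·,a) → {B,C,D,E,G,I} and {A,F} and {K}.
Split {B,C,D,E,G,I} by δ(·,a) → {B,C,G} and {D,E} and {I}.
The partition is now stable with 7 blocks: {H,J} | {B,C,G} | {L} | {A,F} | {K} | {D,E} | {I}.

7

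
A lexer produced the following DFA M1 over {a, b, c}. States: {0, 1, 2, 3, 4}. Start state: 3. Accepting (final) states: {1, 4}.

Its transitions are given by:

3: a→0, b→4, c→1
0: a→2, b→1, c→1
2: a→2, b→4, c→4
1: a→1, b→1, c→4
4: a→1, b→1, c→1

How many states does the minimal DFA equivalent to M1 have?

2

P0 = {1,4} | {0,2,3}.
No further refinement is possible. Final partition (2 blocks): {1,4} | {0,2,3}.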